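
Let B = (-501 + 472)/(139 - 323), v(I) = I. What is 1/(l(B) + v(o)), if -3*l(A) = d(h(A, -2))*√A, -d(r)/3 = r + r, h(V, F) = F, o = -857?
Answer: -19711/16892269 + √1334/16892269 ≈ -0.0011647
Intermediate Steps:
d(r) = -6*r (d(r) = -3*(r + r) = -6*r)
B = 29/184 (B = -29/(-184) = -29*(-1/184) = 29/184 ≈ 0.15761)
l(A) = -4*√A (l(A) = -(-6*(-2))*√A/3 = -4*√A)
1/(l(B) + v(o)) = 1/(-√1334/23 - 857) = 1/(-857 - √1334/23)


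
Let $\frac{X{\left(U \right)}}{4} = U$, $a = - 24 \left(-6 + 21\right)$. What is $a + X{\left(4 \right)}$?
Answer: $-344$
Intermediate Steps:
$a = -360$ ($a = \left(-24\right) 15 = -360$)
$X{\left(U \right)} = 4 U$
$a + X{\left(4 \right)} = -360 + 4 \cdot 4 = -360 + 16 = -344$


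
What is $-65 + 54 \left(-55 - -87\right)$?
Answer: $1663$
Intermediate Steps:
$-65 + 54 \left(-55 - -87\right) = -65 + 54 \left(-55 + 87\right) = -65 + 54 \cdot 32 = -65 + 1728 = 1663$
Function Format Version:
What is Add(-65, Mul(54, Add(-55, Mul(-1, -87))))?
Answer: 1663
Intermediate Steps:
Add(-65, Mul(54, Add(-55, Mul(-1, -87)))) = Add(-65, Mul(54, Add(-55, 87))) = Add(-65, Mul(54, 32)) = Add(-65, 1728) = 1663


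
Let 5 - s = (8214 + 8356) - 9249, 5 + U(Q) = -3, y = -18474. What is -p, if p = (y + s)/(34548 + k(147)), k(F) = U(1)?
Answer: 2579/3454 ≈ 0.74667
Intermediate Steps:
U(Q) = -8 (U(Q) = -5 - 3 = -8)
s = -7316 (s = 5 - ((8214 + 8356) - 9249) = 5 - (16570 - 9249) = 5 - 1*7321 = 5 - 7321 = -7316)
k(F) = -8
p = -2579/3454 (p = (-18474 - 7316)/(34548 - 8) = -25790/34540 = -25790*1/34540 = -2579/3454 ≈ -0.74667)
-p = -1*(-2579/3454) = 2579/3454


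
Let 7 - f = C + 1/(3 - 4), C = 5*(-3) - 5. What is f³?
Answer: 21952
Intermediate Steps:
C = -20 (C = -15 - 5 = -20)
f = 28 (f = 7 - (-20 + 1/(3 - 4)) = 7 - (-20 + 1/(-1)) = 7 - (-20 - 1) = 7 - 1*(-21) = 7 + 21 = 28)
f³ = 28³ = 21952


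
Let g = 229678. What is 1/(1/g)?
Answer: 229678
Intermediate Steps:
1/(1/g) = 1/(1/229678) = 229678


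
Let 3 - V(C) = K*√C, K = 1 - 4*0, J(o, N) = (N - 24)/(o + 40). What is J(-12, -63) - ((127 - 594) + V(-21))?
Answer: 12905/28 + I*√21 ≈ 460.89 + 4.5826*I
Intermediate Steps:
J(o, N) = (-24 + N)/(40 + o)
K = 1 (K = 1 + 0 = 1)
V(C) = 3 - √C
J(-12, -63) - ((127 - 594) + V(-21)) = (-24 - 63)/(40 - 12) - ((127 - 594) + (3 - √(-21))) = -87/28 - (-467 + (3 - I*√21)) = (1/28)*(-87) - (-467 + (3 - I*√21)) = -87/28 - (-464 - I*√21) = -87/28 + (464 + I*√21) = 12905/28 + I*√21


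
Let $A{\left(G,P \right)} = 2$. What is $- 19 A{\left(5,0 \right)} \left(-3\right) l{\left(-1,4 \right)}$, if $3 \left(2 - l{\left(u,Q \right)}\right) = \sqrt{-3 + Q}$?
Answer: $190$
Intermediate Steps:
$l{\left(u,Q \right)} = 2 - \frac{\sqrt{-3 + Q}}{3}$
$- 19 A{\left(5,0 \right)} \left(-3\right) l{\left(-1,4 \right)} = - 19 \cdot 2 \left(-3\right) \left(2 - \frac{\sqrt{-3 + 4}}{3}\right) = \left(-19\right) \left(-6\right) \left(2 - \frac{\sqrt{1}}{3}\right) = 114 \left(2 - \frac{1}{3}\right) = 114 \cdot \frac{5}{3} = 190$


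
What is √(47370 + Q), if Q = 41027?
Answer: √88397 ≈ 297.32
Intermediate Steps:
√(47370 + Q) = √(47370 + 41027) = √88397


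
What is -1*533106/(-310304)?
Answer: 266553/155152 ≈ 1.7180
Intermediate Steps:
-1*533106/(-310304) = -533106*(-1/310304) = 266553/155152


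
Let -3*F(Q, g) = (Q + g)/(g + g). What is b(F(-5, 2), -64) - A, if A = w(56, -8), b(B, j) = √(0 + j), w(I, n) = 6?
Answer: -6 + 8*I ≈ -6.0 + 8.0*I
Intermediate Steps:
F(Q, g) = -(Q + g)/(6*g) (F(Q, g) = -(Q + g)/(3*(g + g)) = -(Q + g)/(3*(2*g)) = -(Q + g)*1/(2*g)/3 = -(Q + g)/(6*g))
b(B, j) = √j
A = 6
b(F(-5, 2), -64) - A = √(-64) - 1*6 = 8*I - 6 = -6 + 8*I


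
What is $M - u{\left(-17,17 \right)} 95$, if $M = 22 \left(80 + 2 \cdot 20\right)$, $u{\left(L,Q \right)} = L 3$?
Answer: $7485$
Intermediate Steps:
$u{\left(L,Q \right)} = 3 L$
$M = 2640$ ($M = 22 \left(80 + 40\right) = 22 \cdot 120 = 2640$)
$M - u{\left(-17,17 \right)} 95 = 2640 - 3 \left(-17\right) 95 = 2640 - \left(-51\right) 95 = 2640 - -4845 = 2640 + 4845 = 7485$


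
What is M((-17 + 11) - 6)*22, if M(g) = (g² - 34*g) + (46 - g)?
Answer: 13420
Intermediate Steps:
M(g) = 46 + g² - 35*g
M((-17 + 11) - 6)*22 = (46 + ((-17 + 11) - 6)² - 35*((-17 + 11) - 6))*22 = (46 + (-6 - 6)² - 35*(-6 - 6))*22 = (46 + (-12)² - 35*(-12))*22 = (46 + 144 + 420)*22 = 610*22 = 13420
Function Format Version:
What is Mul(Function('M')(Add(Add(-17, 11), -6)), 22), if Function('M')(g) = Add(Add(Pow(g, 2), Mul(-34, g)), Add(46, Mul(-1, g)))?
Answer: 13420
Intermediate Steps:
Function('M')(g) = Add(46, Pow(g, 2), Mul(-35, g))
Mul(Function('M')(Add(Add(-17, 11), -6)), 22) = Mul(Add(46, Pow(Add(Add(-17, 11), -6), 2), Mul(-35, Add(Add(-17, 11), -6))), 22) = Mul(Add(46, Pow(Add(-6, -6), 2), Mul(-35, Add(-6, -6))), 22) = Mul(Add(46, Pow(-12, 2), Mul(-35, -12)), 22) = Mul(Add(46, 144, 420), 22) = Mul(610, 22) = 13420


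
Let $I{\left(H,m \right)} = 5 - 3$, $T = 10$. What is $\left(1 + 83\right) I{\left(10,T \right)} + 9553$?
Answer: $9721$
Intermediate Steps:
$I{\left(H,m \right)} = 2$ ($I{\left(H,m \right)} = 5 - 3 = 2$)
$\left(1 + 83\right) I{\left(10,T \right)} + 9553 = \left(1 + 83\right) 2 + 9553 = 84 \cdot 2 + 9553 = 168 + 9553 = 9721$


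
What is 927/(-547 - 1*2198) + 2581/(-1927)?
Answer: -985686/587735 ≈ -1.6771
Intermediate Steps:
927/(-547 - 1*2198) + 2581/(-1927) = 927/(-547 - 2198) + 2581*(-1/1927) = 927/(-2745) - 2581/1927 = 927*(-1/2745) - 2581/1927 = -103/305 - 2581/1927 = -985686/587735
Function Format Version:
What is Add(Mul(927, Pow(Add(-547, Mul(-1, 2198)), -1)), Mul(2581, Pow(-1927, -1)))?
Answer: Rational(-985686, 587735) ≈ -1.6771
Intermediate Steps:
Add(Mul(927, Pow(Add(-547, Mul(-1, 2198)), -1)), Mul(2581, Pow(-1927, -1))) = Add(Mul(927, Pow(Add(-547, -2198), -1)), Mul(2581, Rational(-1, 1927))) = Add(Mul(927, Pow(-2745, -1)), Rational(-2581, 1927)) = Add(Mul(927, Rational(-1, 2745)), Rational(-2581, 1927)) = Add(Rational(-103, 305), Rational(-2581, 1927)) = Rational(-985686, 587735)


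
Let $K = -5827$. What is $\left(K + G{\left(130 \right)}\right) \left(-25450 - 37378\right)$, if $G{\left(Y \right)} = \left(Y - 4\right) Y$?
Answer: $-663023884$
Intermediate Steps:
$G{\left(Y \right)} = Y \left(-4 + Y\right)$ ($G{\left(Y \right)} = \left(-4 + Y\right) Y = Y \left(-4 + Y\right)$)
$\left(K + G{\left(130 \right)}\right) \left(-25450 - 37378\right) = \left(-5827 + 130 \left(-4 + 130\right)\right) \left(-25450 - 37378\right) = \left(-5827 + 130 \cdot 126\right) \left(-62828\right) = \left(-5827 + 16380\right) \left(-62828\right) = 10553 \left(-62828\right) = -663023884$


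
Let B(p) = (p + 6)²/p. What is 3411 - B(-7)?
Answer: 23878/7 ≈ 3411.1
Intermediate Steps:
B(p) = (6 + p)²/p
3411 - B(-7) = 3411 - (6 - 7)²/(-7) = 3411 - (-1)*(-1)²/7 = 3411 - (-1)/7 = 3411 - 1*(-⅐) = 3411 + ⅐ = 23878/7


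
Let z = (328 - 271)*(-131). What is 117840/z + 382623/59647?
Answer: -1390585513/148461383 ≈ -9.3667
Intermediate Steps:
z = -7467 (z = 57*(-131) = -7467)
117840/z + 382623/59647 = 117840/(-7467) + 382623/59647 = 117840*(-1/7467) + 382623*(1/59647) = -39280/2489 + 382623/59647 = -1390585513/148461383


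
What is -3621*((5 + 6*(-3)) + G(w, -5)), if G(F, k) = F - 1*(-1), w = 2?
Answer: 36210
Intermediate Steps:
G(F, k) = 1 + F (G(F, k) = F + 1 = 1 + F)
-3621*((5 + 6*(-3)) + G(w, -5)) = -3621*((5 + 6*(-3)) + (1 + 2)) = -3621*((5 - 18) + 3) = -3621*(-13 + 3) = -3621*(-10) = 36210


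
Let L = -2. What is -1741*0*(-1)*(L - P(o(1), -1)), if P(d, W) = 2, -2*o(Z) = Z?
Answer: 0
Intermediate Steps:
o(Z) = -Z/2
-1741*0*(-1)*(L - P(o(1), -1)) = -1741*0*(-1)*(-2 - 1*2) = -0*(-2 - 2) = -0*(-4) = -1741*0 = 0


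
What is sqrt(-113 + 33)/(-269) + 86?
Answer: 86 - 4*I*sqrt(5)/269 ≈ 86.0 - 0.03325*I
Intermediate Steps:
sqrt(-113 + 33)/(-269) + 86 = -4*I*sqrt(5)/269 + 86 = 86 - 4*I*sqrt(5)/269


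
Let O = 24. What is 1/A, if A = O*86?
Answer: 1/2064 ≈ 0.00048450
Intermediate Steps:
A = 2064 (A = 24*86 = 2064)
1/A = 1/2064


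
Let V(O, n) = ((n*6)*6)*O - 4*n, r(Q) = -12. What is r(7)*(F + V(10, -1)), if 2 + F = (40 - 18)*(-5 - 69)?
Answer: 23832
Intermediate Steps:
F = -1630 (F = -2 + (40 - 18)*(-5 - 69) = -2 + 22*(-74) = -2 - 1628 = -1630)
V(O, n) = -4*n + 36*O*n (V(O, n) = ((6*n)*6)*O - 4*n = (36*n)*O - 4*n = 36*O*n - 4*n = -4*n + 36*O*n)
r(7)*(F + V(10, -1)) = -12*(-1630 + 4*(-1)*(-1 + 9*10)) = -12*(-1630 + 4*(-1)*(-1 + 90)) = -12*(-1630 + 4*(-1)*89) = -12*(-1630 - 356) = -12*(-1986) = 23832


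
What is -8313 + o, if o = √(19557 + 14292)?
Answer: -8313 + 3*√3761 ≈ -8129.0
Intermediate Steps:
o = 3*√3761 (o = √33849 = 3*√3761 ≈ 183.98)
-8313 + o = -8313 + 3*√3761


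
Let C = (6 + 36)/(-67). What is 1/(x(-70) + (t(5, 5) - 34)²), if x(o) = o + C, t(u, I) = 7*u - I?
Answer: -67/3660 ≈ -0.018306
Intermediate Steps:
C = -42/67 (C = 42*(-1/67) = -42/67 ≈ -0.62687)
t(u, I) = -I + 7*u
x(o) = -42/67 + o (x(o) = o - 42/67 = -42/67 + o)
1/(x(-70) + (t(5, 5) - 34)²) = 1/((-42/67 - 70) + ((-1*5 + 7*5) - 34)²) = 1/(-4732/67 + ((-5 + 35) - 34)²) = 1/(-4732/67 + (30 - 34)²) = 1/(-4732/67 + (-4)²) = 1/(-4732/67 + 16) = 1/(-3660/67) = -67/3660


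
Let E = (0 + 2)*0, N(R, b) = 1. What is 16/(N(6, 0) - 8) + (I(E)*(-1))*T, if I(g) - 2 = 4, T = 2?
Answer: -100/7 ≈ -14.286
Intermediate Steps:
E = 0 (E = 2*0 = 0)
I(g) = 6 (I(g) = 2 + 4 = 6)
16/(N(6, 0) - 8) + (I(E)*(-1))*T = 16/(1 - 8) + (6*(-1))*2 = 16/(-7) - 6*2 = 16*(-1/7) - 12 = -16/7 - 12 = -100/7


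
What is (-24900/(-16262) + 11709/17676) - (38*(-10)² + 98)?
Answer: -62213238801/15969284 ≈ -3895.8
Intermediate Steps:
(-24900/(-16262) + 11709/17676) - (38*(-10)² + 98) = (-24900*(-1/16262) + 11709*(1/17676)) - (38*100 + 98) = (12450/8131 + 1301/1964) - (3800 + 98) = 35030231/15969284 - 1*3898 = 35030231/15969284 - 3898 = -62213238801/15969284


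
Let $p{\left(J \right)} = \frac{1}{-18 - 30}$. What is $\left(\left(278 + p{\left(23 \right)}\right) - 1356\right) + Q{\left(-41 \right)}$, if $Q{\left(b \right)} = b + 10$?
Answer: $- \frac{53233}{48} \approx -1109.0$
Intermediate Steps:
$p{\left(J \right)} = - \frac{1}{48}$ ($p{\left(J \right)} = \frac{1}{-48} = - \frac{1}{48}$)
$Q{\left(b \right)} = 10 + b$
$\left(\left(278 + p{\left(23 \right)}\right) - 1356\right) + Q{\left(-41 \right)} = \left(\left(278 - \frac{1}{48}\right) - 1356\right) + \left(10 - 41\right) = \left(\frac{13343}{48} - 1356\right) - 31 = - \frac{51745}{48} - 31 = - \frac{53233}{48}$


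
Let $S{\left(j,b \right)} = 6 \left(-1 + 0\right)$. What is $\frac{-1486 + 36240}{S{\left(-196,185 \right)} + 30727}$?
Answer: $\frac{34754}{30721} \approx 1.1313$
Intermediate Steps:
$S{\left(j,b \right)} = -6$ ($S{\left(j,b \right)} = 6 \left(-1\right) = -6$)
$\frac{-1486 + 36240}{S{\left(-196,185 \right)} + 30727} = \frac{-1486 + 36240}{-6 + 30727} = \frac{34754}{30721}$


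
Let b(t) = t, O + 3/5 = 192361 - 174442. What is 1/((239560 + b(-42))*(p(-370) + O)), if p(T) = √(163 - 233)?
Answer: 111990/480636472090213 - 25*I*√70/1922545888360852 ≈ 2.33e-10 - 1.088e-13*I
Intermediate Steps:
O = 89592/5 (O = -⅗ + (192361 - 174442) = -⅗ + 17919 = 89592/5 ≈ 17918.)
p(T) = I*√70 (p(T) = √(-70) = I*√70)
1/((239560 + b(-42))*(p(-370) + O)) = 1/((239560 - 42)*(I*√70 + 89592/5)) = 1/(239518*(89592/5 + I*√70)) = 1/(21458896656/5 + 239518*I*√70)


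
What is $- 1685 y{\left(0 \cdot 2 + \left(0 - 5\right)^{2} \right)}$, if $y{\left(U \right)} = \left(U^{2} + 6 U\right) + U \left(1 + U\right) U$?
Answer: $-28687125$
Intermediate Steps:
$y{\left(U \right)} = U^{2} + 6 U + U^{2} \left(1 + U\right)$ ($y{\left(U \right)} = \left(U^{2} + 6 U\right) + U U \left(1 + U\right) = \left(U^{2} + 6 U\right) + U^{2} \left(1 + U\right) = U^{2} + 6 U + U^{2} \left(1 + U\right)$)
$- 1685 y{\left(0 \cdot 2 + \left(0 - 5\right)^{2} \right)} = - 1685 \left(0 \cdot 2 + \left(0 - 5\right)^{2}\right) \left(6 + \left(0 \cdot 2 + \left(0 - 5\right)^{2}\right)^{2} + 2 \left(0 \cdot 2 + \left(0 - 5\right)^{2}\right)\right) = - 1685 \left(0 + \left(-5\right)^{2}\right) \left(6 + \left(0 + \left(-5\right)^{2}\right)^{2} + 2 \left(0 + \left(-5\right)^{2}\right)\right) = - 1685 \left(0 + 25\right) \left(6 + \left(0 + 25\right)^{2} + 2 \left(0 + 25\right)\right) = - 1685 \cdot 25 \left(6 + 25^{2} + 2 \cdot 25\right) = - 1685 \cdot 25 \left(6 + 625 + 50\right) = - 1685 \cdot 25 \cdot 681 = \left(-1685\right) 17025 = -28687125$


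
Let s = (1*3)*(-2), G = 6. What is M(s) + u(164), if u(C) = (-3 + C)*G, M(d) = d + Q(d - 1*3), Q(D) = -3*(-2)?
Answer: 966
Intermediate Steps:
Q(D) = 6
s = -6 (s = 3*(-2) = -6)
M(d) = 6 + d (M(d) = d + 6 = 6 + d)
u(C) = -18 + 6*C (u(C) = (-3 + C)*6 = -18 + 6*C)
M(s) + u(164) = (6 - 6) + (-18 + 6*164) = 0 + (-18 + 984) = 0 + 966 = 966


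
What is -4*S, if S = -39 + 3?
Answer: 144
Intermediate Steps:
S = -36
-4*S = -4*(-36) = 144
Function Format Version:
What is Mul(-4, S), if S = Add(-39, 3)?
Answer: 144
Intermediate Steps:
S = -36
Mul(-4, S) = Mul(-4, -36) = 144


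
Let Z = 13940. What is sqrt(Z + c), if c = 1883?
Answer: sqrt(15823) ≈ 125.79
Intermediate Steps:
sqrt(Z + c) = sqrt(13940 + 1883) = sqrt(15823)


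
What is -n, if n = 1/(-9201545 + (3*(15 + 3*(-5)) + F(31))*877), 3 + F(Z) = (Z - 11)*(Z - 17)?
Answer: 1/8958616 ≈ 1.1162e-7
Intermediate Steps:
F(Z) = -3 + (-17 + Z)*(-11 + Z) (F(Z) = -3 + (Z - 11)*(Z - 17) = -3 + (-11 + Z)*(-17 + Z) = -3 + (-17 + Z)*(-11 + Z))
n = -1/8958616 (n = 1/(-9201545 + (3*(15 + 3*(-5)) + (184 + 31² - 28*31))*877) = 1/(-9201545 + (3*(15 - 15) + (184 + 961 - 868))*877) = 1/(-9201545 + (3*0 + 277)*877) = 1/(-9201545 + (0 + 277)*877) = 1/(-9201545 + 277*877) = 1/(-9201545 + 242929) = 1/(-8958616) = -1/8958616 ≈ -1.1162e-7)
-n = -1*(-1/8958616) = 1/8958616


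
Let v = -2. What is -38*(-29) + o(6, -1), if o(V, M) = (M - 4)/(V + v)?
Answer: 4403/4 ≈ 1100.8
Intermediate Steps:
o(V, M) = (-4 + M)/(-2 + V) (o(V, M) = (M - 4)/(V - 2) = (-4 + M)/(-2 + V))
-38*(-29) + o(6, -1) = -38*(-29) + (-4 - 1)/(-2 + 6) = 1102 - 5/4 = 4403/4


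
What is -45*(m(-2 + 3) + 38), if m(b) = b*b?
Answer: -1755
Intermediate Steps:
m(b) = b²
-45*(m(-2 + 3) + 38) = -45*((-2 + 3)² + 38) = -45*(1² + 38) = -45*(1 + 38) = -45*39 = -1755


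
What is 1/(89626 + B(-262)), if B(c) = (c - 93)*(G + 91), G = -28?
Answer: 1/67261 ≈ 1.4867e-5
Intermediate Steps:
B(c) = -5859 + 63*c (B(c) = (c - 93)*(-28 + 91) = (-93 + c)*63 = -5859 + 63*c)
1/(89626 + B(-262)) = 1/(89626 + (-5859 + 63*(-262))) = 1/(89626 + (-5859 - 16506)) = 1/(89626 - 22365) = 1/67261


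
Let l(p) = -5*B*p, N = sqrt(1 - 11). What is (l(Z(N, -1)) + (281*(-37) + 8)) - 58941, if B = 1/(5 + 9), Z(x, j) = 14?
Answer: -69335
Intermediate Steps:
N = I*sqrt(10) (N = sqrt(-10) = I*sqrt(10) ≈ 3.1623*I)
B = 1/14 ≈ 0.071429
l(p) = -5*p/14
(l(Z(N, -1)) + (281*(-37) + 8)) - 58941 = (-5/14*14 + (281*(-37) + 8)) - 58941 = (-5 + (-10397 + 8)) - 58941 = (-5 - 10389) - 58941 = -10394 - 58941 = -69335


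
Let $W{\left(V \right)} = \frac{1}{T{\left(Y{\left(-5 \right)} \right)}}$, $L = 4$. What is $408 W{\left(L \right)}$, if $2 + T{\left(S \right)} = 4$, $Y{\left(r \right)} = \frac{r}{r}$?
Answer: $204$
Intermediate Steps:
$Y{\left(r \right)} = 1$
$T{\left(S \right)} = 2$ ($T{\left(S \right)} = -2 + 4 = 2$)
$W{\left(V \right)} = \frac{1}{2}$
$408 W{\left(L \right)} = 408 \cdot \frac{1}{2} = 204$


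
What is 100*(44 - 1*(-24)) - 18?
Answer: 6782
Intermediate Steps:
100*(44 - 1*(-24)) - 18 = 100*(44 + 24) - 18 = 100*68 - 18 = 6800 - 18 = 6782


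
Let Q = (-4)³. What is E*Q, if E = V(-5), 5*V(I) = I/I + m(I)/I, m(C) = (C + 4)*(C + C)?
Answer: 64/5 ≈ 12.800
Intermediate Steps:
m(C) = 2*C*(4 + C) (m(C) = (4 + C)*(2*C) = 2*C*(4 + C))
V(I) = 9/5 + 2*I/5 (V(I) = (I/I + (2*I*(4 + I))/I)/5 = (1 + (8 + 2*I))/5 = (9 + 2*I)/5 = 9/5 + 2*I/5)
E = -⅕ (E = 9/5 + (⅖)*(-5) = 9/5 - 2 = -⅕ ≈ -0.20000)
Q = -64
E*Q = -⅕*(-64) = 64/5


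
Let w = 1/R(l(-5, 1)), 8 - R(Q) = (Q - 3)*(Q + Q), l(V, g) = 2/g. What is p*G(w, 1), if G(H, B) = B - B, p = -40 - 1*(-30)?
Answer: 0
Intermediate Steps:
p = -10 (p = -40 + 30 = -10)
R(Q) = 8 - 2*Q*(-3 + Q) (R(Q) = 8 - (Q - 3)*(Q + Q) = 8 - (-3 + Q)*2*Q = 8 - 2*Q*(-3 + Q))
w = 1/12 (w = 1/(8 - 2*(2/1)² + 6*(2/1)) = 1/(8 - 2*(2*1)² + 6*(2*1)) = 1/(8 - 2*2² + 6*2) = 1/(8 - 2*4 + 12) = 1/(8 - 8 + 12) = 1/12 ≈ 0.083333)
G(H, B) = 0
p*G(w, 1) = -10*0 = 0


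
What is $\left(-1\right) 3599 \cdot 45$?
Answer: $-161955$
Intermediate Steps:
$\left(-1\right) 3599 \cdot 45 = \left(-3599\right) 45 = -161955$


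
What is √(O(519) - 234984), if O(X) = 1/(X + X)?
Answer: I*√253182099858/1038 ≈ 484.75*I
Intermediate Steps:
O(X) = 1/(2*X)
√(O(519) - 234984) = √((½)/519 - 234984) = √((½)*(1/519) - 234984) = √(1/1038 - 234984) = √(-243913391/1038) = I*√253182099858/1038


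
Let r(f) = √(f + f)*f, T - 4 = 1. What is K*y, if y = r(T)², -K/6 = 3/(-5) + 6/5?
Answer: -900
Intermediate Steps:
T = 5 (T = 4 + 1 = 5)
K = -18/5 (K = -6*(3/(-5) + 6/5) = -6*(3*(-⅕) + 6*(⅕)) = -6*(-⅗ + 6/5) = -6*⅗ = -18/5 ≈ -3.6000)
r(f) = √2*f^(3/2) (r(f) = √(2*f)*f = (√2*√f)*f = √2*f^(3/2))
y = 250 (y = (√2*5^(3/2))² = (√2*(5*√5))² = (5*√10)² = 250)
K*y = -18/5*250 = -900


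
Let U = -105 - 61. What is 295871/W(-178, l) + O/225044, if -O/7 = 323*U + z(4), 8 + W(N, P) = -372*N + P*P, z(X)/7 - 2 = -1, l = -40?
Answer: 23007694035/3814945888 ≈ 6.0309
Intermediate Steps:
U = -166
z(X) = 7 (z(X) = 14 + 7*(-1) = 14 - 7 = 7)
W(N, P) = -8 + P² - 372*N (W(N, P) = -8 + (-372*N + P*P) = -8 + (-372*N + P²) = -8 + (P² - 372*N) = -8 + P² - 372*N)
O = 375277 (O = -7*(323*(-166) + 7) = -7*(-53618 + 7) = -7*(-53611) = 375277)
295871/W(-178, l) + O/225044 = 295871/(-8 + (-40)² - 372*(-178)) + 375277/225044 = 295871/(-8 + 1600 + 66216) + 375277*(1/225044) = 295871/67808 + 375277/225044 = 23007694035/3814945888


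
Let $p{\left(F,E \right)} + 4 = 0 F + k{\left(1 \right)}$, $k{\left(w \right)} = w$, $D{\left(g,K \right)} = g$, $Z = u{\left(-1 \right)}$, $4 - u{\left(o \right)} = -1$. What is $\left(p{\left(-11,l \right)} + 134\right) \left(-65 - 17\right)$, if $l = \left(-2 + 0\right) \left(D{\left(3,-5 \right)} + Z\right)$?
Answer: $-10742$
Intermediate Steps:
$u{\left(o \right)} = 5$ ($u{\left(o \right)} = 4 - -1 = 4 + 1 = 5$)
$Z = 5$
$l = -16$ ($l = \left(-2 + 0\right) \left(3 + 5\right) = \left(-2\right) 8 = -16$)
$p{\left(F,E \right)} = -3$ ($p{\left(F,E \right)} = -4 + \left(0 F + 1\right) = -4 + \left(0 + 1\right) = -4 + 1 = -3$)
$\left(p{\left(-11,l \right)} + 134\right) \left(-65 - 17\right) = \left(-3 + 134\right) \left(-65 - 17\right) = 131 \left(-82\right) = -10742$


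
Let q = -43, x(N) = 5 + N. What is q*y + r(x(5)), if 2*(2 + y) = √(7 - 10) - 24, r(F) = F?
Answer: 612 - 43*I*√3/2 ≈ 612.0 - 37.239*I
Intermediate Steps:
y = -14 + I*√3/2 (y = -2 + (√(7 - 10) - 24)/2 = -2 + (√(-3) - 24)/2 = -2 + (I*√3 - 24)/2 = -2 + (-24 + I*√3)/2 = -2 + (-12 + I*√3/2) = -14 + I*√3/2 ≈ -14.0 + 0.86602*I)
q*y + r(x(5)) = -43*(-14 + I*√3/2) + (5 + 5) = (602 - 43*I*√3/2) + 10 = 612 - 43*I*√3/2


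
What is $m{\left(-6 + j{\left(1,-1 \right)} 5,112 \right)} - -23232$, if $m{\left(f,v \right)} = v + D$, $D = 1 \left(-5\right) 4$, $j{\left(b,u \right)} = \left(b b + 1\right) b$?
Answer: $23324$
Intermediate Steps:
$j{\left(b,u \right)} = b \left(1 + b^{2}\right)$ ($j{\left(b,u \right)} = \left(b^{2} + 1\right) b = \left(1 + b^{2}\right) b = b \left(1 + b^{2}\right)$)
$D = -20$ ($D = \left(-5\right) 4 = -20$)
$m{\left(f,v \right)} = -20 + v$ ($m{\left(f,v \right)} = v - 20 = -20 + v$)
$m{\left(-6 + j{\left(1,-1 \right)} 5,112 \right)} - -23232 = \left(-20 + 112\right) - -23232 = 92 + 23232 = 23324$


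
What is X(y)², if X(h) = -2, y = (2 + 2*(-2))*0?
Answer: 4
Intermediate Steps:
y = 0 (y = (2 - 4)*0 = -2*0 = 0)
X(y)² = (-2)² = 4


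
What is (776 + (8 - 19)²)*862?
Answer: 773214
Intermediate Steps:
(776 + (8 - 19)²)*862 = (776 + (-11)²)*862 = (776 + 121)*862 = 897*862 = 773214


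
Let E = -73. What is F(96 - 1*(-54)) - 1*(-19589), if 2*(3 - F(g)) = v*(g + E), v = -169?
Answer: 52197/2 ≈ 26099.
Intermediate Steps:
F(g) = -12331/2 + 169*g/2 (F(g) = 3 - (-169)*(g - 73)/2 = 3 - (-169)*(-73 + g)/2 = 3 - (12337 - 169*g)/2 = 3 + (-12337/2 + 169*g/2) = -12331/2 + 169*g/2)
F(96 - 1*(-54)) - 1*(-19589) = (-12331/2 + 169*(96 - 1*(-54))/2) - 1*(-19589) = (-12331/2 + 169*(96 + 54)/2) + 19589 = (-12331/2 + (169/2)*150) + 19589 = (-12331/2 + 12675) + 19589 = 13019/2 + 19589 = 52197/2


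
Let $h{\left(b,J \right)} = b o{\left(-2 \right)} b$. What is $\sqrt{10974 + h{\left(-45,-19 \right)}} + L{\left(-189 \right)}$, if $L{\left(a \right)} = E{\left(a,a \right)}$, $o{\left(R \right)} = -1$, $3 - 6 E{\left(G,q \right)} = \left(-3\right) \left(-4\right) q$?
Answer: $\frac{757}{2} + \sqrt{8949} \approx 473.1$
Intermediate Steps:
$E{\left(G,q \right)} = \frac{1}{2} - 2 q$ ($E{\left(G,q \right)} = \frac{1}{2} - \frac{\left(-3\right) \left(-4\right) q}{6} = \frac{1}{2} - \frac{12 q}{6} = \frac{1}{2} - 2 q$)
$h{\left(b,J \right)} = - b^{2}$ ($h{\left(b,J \right)} = b \left(-1\right) b = - b b = - b^{2}$)
$L{\left(a \right)} = \frac{1}{2} - 2 a$
$\sqrt{10974 + h{\left(-45,-19 \right)}} + L{\left(-189 \right)} = \sqrt{10974 - \left(-45\right)^{2}} + \left(\frac{1}{2} - -378\right) = \sqrt{10974 - 2025} + \left(\frac{1}{2} + 378\right) = \sqrt{10974 - 2025} + \frac{757}{2} = \sqrt{8949} + \frac{757}{2} = \frac{757}{2} + \sqrt{8949}$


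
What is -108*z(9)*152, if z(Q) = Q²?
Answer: -1329696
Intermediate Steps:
-108*z(9)*152 = -108*9²*152 = -108*81*152 = -8748*152 = -1329696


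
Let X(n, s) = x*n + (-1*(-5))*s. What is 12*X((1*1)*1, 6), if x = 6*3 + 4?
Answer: 624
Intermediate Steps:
x = 22 (x = 18 + 4 = 22)
X(n, s) = 5*s + 22*n (X(n, s) = 22*n + (-1*(-5))*s = 22*n + 5*s = 5*s + 22*n)
12*X((1*1)*1, 6) = 12*(5*6 + 22*((1*1)*1)) = 12*(30 + 22*(1*1)) = 12*(30 + 22*1) = 12*(30 + 22) = 12*52 = 624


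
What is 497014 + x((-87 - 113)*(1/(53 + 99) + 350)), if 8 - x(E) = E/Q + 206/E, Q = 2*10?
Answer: 50593721699389/101081900 ≈ 5.0052e+5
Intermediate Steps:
Q = 20
x(E) = 8 - 206/E - E/20 (x(E) = 8 - (E/20 + 206/E) = 8 - (206/E + E/20) = 8 + (-206/E - E/20) = 8 - 206/E - E/20)
497014 + x((-87 - 113)*(1/(53 + 99) + 350)) = 497014 + (8 - 206*1/((-87 - 113)*(1/(53 + 99) + 350)) - (-87 - 113)*(1/(53 + 99) + 350)/20) = 497014 + (8 - 206*(-1/(200*(1/152 + 350))) - (-10)*(1/152 + 350)) = 497014 + (8 - 206/((-200*53201/152)) - (-10)*53201/152) = 497014 + (8 - 206/(-1330025/19) - 1/20*(-1330025/19)) = 497014 + (8 - 206*(-19/1330025) + 266005/76) = 497014 + (8 + 3914/1330025 + 266005/76) = 497014 + 354602252789/101081900 = 50593721699389/101081900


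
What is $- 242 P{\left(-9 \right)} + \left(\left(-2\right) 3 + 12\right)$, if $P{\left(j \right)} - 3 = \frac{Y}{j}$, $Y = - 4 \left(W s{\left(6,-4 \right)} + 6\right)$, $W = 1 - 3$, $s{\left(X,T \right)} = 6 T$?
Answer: $-6528$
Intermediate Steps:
$W = -2$ ($W = 1 - 3 = -2$)
$Y = -216$ ($Y = - 4 \left(- 2 \cdot 6 \left(-4\right) + 6\right) = - 4 \left(\left(-2\right) \left(-24\right) + 6\right) = - 4 \left(48 + 6\right) = \left(-4\right) 54 = -216$)
$P{\left(j \right)} = 3 - \frac{216}{j}$
$- 242 P{\left(-9 \right)} + \left(\left(-2\right) 3 + 12\right) = - 242 \left(3 - \frac{216}{-9}\right) + \left(\left(-2\right) 3 + 12\right) = - 242 \left(3 - -24\right) + \left(-6 + 12\right) = - 242 \left(3 + 24\right) + 6 = \left(-242\right) 27 + 6 = -6534 + 6 = -6528$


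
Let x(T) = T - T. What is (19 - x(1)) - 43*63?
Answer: -2690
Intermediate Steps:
x(T) = 0
(19 - x(1)) - 43*63 = (19 - 1*0) - 43*63 = (19 + 0) - 2709 = 19 - 2709 = -2690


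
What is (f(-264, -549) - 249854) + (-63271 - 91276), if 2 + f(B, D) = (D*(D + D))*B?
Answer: -159544131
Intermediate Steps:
f(B, D) = -2 + 2*B*D² (f(B, D) = -2 + (D*(D + D))*B = -2 + (D*(2*D))*B = -2 + (2*D²)*B = -2 + 2*B*D²)
(f(-264, -549) - 249854) + (-63271 - 91276) = ((-2 + 2*(-264)*(-549)²) - 249854) + (-63271 - 91276) = ((-2 + 2*(-264)*301401) - 249854) - 154547 = ((-2 - 159139728) - 249854) - 154547 = (-159139730 - 249854) - 154547 = -159389584 - 154547 = -159544131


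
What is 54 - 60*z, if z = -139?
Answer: 8394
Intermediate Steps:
54 - 60*z = 54 - 60*(-139) = 54 + 8340 = 8394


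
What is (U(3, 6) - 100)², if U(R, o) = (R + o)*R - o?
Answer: 6241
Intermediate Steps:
U(R, o) = -o + R*(R + o) (U(R, o) = R*(R + o) - o = -o + R*(R + o))
(U(3, 6) - 100)² = ((3² - 1*6 + 3*6) - 100)² = ((9 - 6 + 18) - 100)² = (21 - 100)² = (-79)² = 6241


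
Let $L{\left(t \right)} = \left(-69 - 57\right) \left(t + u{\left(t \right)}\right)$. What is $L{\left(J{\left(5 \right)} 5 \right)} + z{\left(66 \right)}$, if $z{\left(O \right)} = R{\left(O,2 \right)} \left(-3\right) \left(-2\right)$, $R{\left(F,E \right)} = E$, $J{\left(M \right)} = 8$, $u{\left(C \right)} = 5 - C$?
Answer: $-618$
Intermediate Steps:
$z{\left(O \right)} = 12$ ($z{\left(O \right)} = 2 \left(-3\right) \left(-2\right) = \left(-6\right) \left(-2\right) = 12$)
$L{\left(t \right)} = -630$ ($L{\left(t \right)} = \left(-69 - 57\right) \left(t - \left(-5 + t\right)\right) = \left(-126\right) 5 = -630$)
$L{\left(J{\left(5 \right)} 5 \right)} + z{\left(66 \right)} = -630 + 12 = -618$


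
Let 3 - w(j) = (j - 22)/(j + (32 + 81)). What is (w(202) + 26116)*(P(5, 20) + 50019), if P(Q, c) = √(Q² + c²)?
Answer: 9144923751/7 + 914145*√17/7 ≈ 1.3070e+9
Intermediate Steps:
w(j) = 3 - (-22 + j)/(113 + j) (w(j) = 3 - (j - 22)/(j + (32 + 81)) = 3 - (-22 + j)/(j + 113) = 3 - (-22 + j)/(113 + j))
(w(202) + 26116)*(P(5, 20) + 50019) = ((361 + 2*202)/(113 + 202) + 26116)*(√(5² + 20²) + 50019) = ((361 + 404)/315 + 26116)*(√(25 + 400) + 50019) = ((1/315)*765 + 26116)*(√425 + 50019) = (17/7 + 26116)*(5*√17 + 50019) = 182829*(50019 + 5*√17)/7 = 9144923751/7 + 914145*√17/7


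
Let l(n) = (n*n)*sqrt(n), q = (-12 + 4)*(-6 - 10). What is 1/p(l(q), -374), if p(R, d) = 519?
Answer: 1/519 ≈ 0.0019268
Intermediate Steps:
q = 128 (q = -8*(-16) = 128)
l(n) = n**(5/2) (l(n) = n**2*sqrt(n) = n**(5/2))
1/p(l(q), -374) = 1/519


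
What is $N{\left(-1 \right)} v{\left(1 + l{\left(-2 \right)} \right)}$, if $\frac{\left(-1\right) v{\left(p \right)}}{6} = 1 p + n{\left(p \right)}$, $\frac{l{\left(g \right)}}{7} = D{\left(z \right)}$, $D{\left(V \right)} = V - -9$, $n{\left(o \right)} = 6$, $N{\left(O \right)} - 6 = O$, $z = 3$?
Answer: $-2730$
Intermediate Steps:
$N{\left(O \right)} = 6 + O$
$D{\left(V \right)} = 9 + V$ ($D{\left(V \right)} = V + 9 = 9 + V$)
$l{\left(g \right)} = 84$ ($l{\left(g \right)} = 7 \left(9 + 3\right) = 7 \cdot 12 = 84$)
$v{\left(p \right)} = -36 - 6 p$ ($v{\left(p \right)} = - 6 \left(1 p + 6\right) = - 6 \left(p + 6\right) = - 6 \left(6 + p\right) = -36 - 6 p$)
$N{\left(-1 \right)} v{\left(1 + l{\left(-2 \right)} \right)} = \left(6 - 1\right) \left(-36 - 6 \left(1 + 84\right)\right) = 5 \left(-36 - 510\right) = 5 \left(-546\right) = -2730$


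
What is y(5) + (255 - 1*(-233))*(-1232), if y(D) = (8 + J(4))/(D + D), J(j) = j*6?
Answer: -3006064/5 ≈ -6.0121e+5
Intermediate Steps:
J(j) = 6*j
y(D) = 16/D (y(D) = (8 + 6*4)/(D + D) = (8 + 24)/((2*D)) = 32*(1/(2*D)) = 16/D)
y(5) + (255 - 1*(-233))*(-1232) = 16/5 + (255 - 1*(-233))*(-1232) = 16*(1/5) + (255 + 233)*(-1232) = 16/5 + 488*(-1232) = 16/5 - 601216 = -3006064/5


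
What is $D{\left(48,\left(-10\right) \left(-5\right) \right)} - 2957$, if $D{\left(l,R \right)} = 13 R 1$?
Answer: $-2307$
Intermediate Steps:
$D{\left(l,R \right)} = 13 R$
$D{\left(48,\left(-10\right) \left(-5\right) \right)} - 2957 = 13 \left(\left(-10\right) \left(-5\right)\right) - 2957 = 13 \cdot 50 - 2957 = 650 - 2957 = -2307$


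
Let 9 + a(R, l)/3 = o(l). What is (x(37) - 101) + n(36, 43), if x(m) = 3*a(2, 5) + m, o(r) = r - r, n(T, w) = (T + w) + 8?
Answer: -58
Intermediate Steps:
n(T, w) = 8 + T + w
o(r) = 0
a(R, l) = -27 (a(R, l) = -27 + 3*0 = -27 + 0 = -27)
x(m) = -81 + m (x(m) = 3*(-27) + m = -81 + m)
(x(37) - 101) + n(36, 43) = ((-81 + 37) - 101) + (8 + 36 + 43) = (-44 - 101) + 87 = -145 + 87 = -58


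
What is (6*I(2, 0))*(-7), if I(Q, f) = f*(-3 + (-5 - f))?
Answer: 0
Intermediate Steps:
I(Q, f) = f*(-8 - f)
(6*I(2, 0))*(-7) = (6*(-1*0*(8 + 0)))*(-7) = (6*(-1*0*8))*(-7) = (6*0)*(-7) = 0*(-7) = 0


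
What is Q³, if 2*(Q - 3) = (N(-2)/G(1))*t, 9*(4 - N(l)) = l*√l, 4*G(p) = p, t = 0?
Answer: 27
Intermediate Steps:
G(p) = p/4
N(l) = 4 - l^(3/2)/9 (N(l) = 4 - l*√l/9 = 4 - l^(3/2)/9)
Q = 3 (Q = 3 + (((4 - (-2)*I*√2/9)/(((¼)*1)))*0)/2 = 3 + (((4 - (-2)*I*√2/9)/(¼))*0)/2 = 3 + (((4 + 2*I*√2/9)*4)*0)/2 = 3 + ((16 + 8*I*√2/9)*0)/2 = 3 + (½)*0 = 3 + 0 = 3)
Q³ = 3³ = 27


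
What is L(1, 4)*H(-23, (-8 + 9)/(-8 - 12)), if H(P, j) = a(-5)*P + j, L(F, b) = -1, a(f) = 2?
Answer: 921/20 ≈ 46.050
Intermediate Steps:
H(P, j) = j + 2*P (H(P, j) = 2*P + j = j + 2*P)
L(1, 4)*H(-23, (-8 + 9)/(-8 - 12)) = -((-8 + 9)/(-8 - 12) + 2*(-23)) = -(1/(-20) - 46) = -(1*(-1/20) - 46) = -(-1/20 - 46) = -1*(-921/20) = 921/20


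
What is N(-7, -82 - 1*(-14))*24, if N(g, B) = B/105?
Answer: -544/35 ≈ -15.543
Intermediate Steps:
N(g, B) = B/105 (N(g, B) = B*(1/105) = B/105)
N(-7, -82 - 1*(-14))*24 = ((-82 - 1*(-14))/105)*24 = ((-82 + 14)/105)*24 = ((1/105)*(-68))*24 = -68/105*24 = -544/35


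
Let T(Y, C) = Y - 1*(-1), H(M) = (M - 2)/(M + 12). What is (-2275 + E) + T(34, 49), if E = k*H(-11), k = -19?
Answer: -1993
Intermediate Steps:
H(M) = (-2 + M)/(12 + M)
T(Y, C) = 1 + Y (T(Y, C) = Y + 1 = 1 + Y)
E = 247 (E = -19*(-2 - 11)/(12 - 11) = -19*(-13)/1 = -19*(-13) = 247)
(-2275 + E) + T(34, 49) = (-2275 + 247) + (1 + 34) = -2028 + 35 = -1993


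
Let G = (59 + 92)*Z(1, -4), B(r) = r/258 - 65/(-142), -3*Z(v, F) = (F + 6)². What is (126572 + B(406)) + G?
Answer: 2314895083/18318 ≈ 1.2637e+5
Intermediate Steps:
Z(v, F) = -(6 + F)²/3 (Z(v, F) = -(F + 6)²/3 = -(6 + F)²/3)
B(r) = 65/142 + r/258 (B(r) = r*(1/258) - 65*(-1/142) = r/258 + 65/142 = 65/142 + r/258)
G = -604/3 (G = (59 + 92)*(-(6 - 4)²/3) = 151*(-⅓*2²) = 151*(-⅓*4) = 151*(-4/3) = -604/3 ≈ -201.33)
(126572 + B(406)) + G = (126572 + (65/142 + (1/258)*406)) - 604/3 = (126572 + (65/142 + 203/129)) - 604/3 = (126572 + 37211/18318) - 604/3 = 2318583107/18318 - 604/3 = 2314895083/18318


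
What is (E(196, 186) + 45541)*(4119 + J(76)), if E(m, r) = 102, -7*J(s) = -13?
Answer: 1316617978/7 ≈ 1.8809e+8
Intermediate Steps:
J(s) = 13/7 (J(s) = -⅐*(-13) = 13/7)
(E(196, 186) + 45541)*(4119 + J(76)) = (102 + 45541)*(4119 + 13/7) = 45643*(28846/7) = 1316617978/7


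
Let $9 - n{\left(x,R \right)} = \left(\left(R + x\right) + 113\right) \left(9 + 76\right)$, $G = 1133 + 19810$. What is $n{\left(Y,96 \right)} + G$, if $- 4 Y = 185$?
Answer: $\frac{28473}{4} \approx 7118.3$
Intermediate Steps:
$Y = - \frac{185}{4}$ ($Y = \left(- \frac{1}{4}\right) 185 = - \frac{185}{4} \approx -46.25$)
$G = 20943$
$n{\left(x,R \right)} = -9596 - 85 R - 85 x$ ($n{\left(x,R \right)} = 9 - \left(\left(R + x\right) + 113\right) \left(9 + 76\right) = 9 - \left(113 + R + x\right) 85 = 9 - \left(9605 + 85 R + 85 x\right) = -9596 - 85 R - 85 x$)
$n{\left(Y,96 \right)} + G = \left(-9596 - 8160 - - \frac{15725}{4}\right) + 20943 = \left(-9596 - 8160 + \frac{15725}{4}\right) + 20943 = - \frac{55299}{4} + 20943 = \frac{28473}{4}$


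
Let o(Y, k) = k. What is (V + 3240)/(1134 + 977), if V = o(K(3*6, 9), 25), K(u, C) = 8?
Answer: 3265/2111 ≈ 1.5467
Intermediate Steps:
V = 25
(V + 3240)/(1134 + 977) = (25 + 3240)/(1134 + 977) = 3265/2111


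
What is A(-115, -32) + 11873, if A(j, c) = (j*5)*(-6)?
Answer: 15323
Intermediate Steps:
A(j, c) = -30*j (A(j, c) = (5*j)*(-6) = -30*j)
A(-115, -32) + 11873 = -30*(-115) + 11873 = 3450 + 11873 = 15323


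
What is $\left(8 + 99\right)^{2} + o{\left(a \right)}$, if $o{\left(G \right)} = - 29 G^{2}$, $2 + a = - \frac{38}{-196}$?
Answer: $\frac{109047655}{9604} \approx 11354.0$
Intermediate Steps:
$a = - \frac{177}{98}$ ($a = -2 - \frac{38}{-196} = -2 - - \frac{19}{98} = -2 + \frac{19}{98} = - \frac{177}{98} \approx -1.8061$)
$\left(8 + 99\right)^{2} + o{\left(a \right)} = \left(8 + 99\right)^{2} - 29 \left(- \frac{177}{98}\right)^{2} = 107^{2} - \frac{908541}{9604} = 11449 - \frac{908541}{9604} = \frac{109047655}{9604}$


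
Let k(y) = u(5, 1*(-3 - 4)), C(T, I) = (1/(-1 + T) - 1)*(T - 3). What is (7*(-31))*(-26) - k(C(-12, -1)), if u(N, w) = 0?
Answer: 5642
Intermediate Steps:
C(T, I) = (-1 + 1/(-1 + T))*(-3 + T)
k(y) = 0
(7*(-31))*(-26) - k(C(-12, -1)) = (7*(-31))*(-26) - 1*0 = -217*(-26) + 0 = 5642 + 0 = 5642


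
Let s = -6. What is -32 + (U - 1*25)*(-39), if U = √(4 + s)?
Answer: 943 - 39*I*√2 ≈ 943.0 - 55.154*I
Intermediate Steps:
U = I*√2 (U = √(4 - 6) = √(-2) = I*√2 ≈ 1.4142*I)
-32 + (U - 1*25)*(-39) = -32 + (I*√2 - 1*25)*(-39) = -32 + (I*√2 - 25)*(-39) = -32 + (-25 + I*√2)*(-39) = -32 + (975 - 39*I*√2) = 943 - 39*I*√2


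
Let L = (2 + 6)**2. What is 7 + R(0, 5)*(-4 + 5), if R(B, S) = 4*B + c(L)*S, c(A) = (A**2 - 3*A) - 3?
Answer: 19512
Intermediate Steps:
L = 64 (L = 8**2 = 64)
c(A) = -3 + A**2 - 3*A
R(B, S) = 4*B + 3901*S (R(B, S) = 4*B + (-3 + 64**2 - 3*64)*S = 4*B + (-3 + 4096 - 192)*S = 4*B + 3901*S)
7 + R(0, 5)*(-4 + 5) = 7 + (4*0 + 3901*5)*(-4 + 5) = 7 + (0 + 19505)*1 = 7 + 19505*1 = 7 + 19505 = 19512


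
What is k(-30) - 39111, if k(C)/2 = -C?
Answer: -39051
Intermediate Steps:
k(C) = -2*C (k(C) = 2*(-C) = -2*C)
k(-30) - 39111 = -2*(-30) - 39111 = 60 - 39111 = -39051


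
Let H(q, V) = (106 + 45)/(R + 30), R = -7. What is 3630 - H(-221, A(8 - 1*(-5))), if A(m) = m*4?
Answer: 83339/23 ≈ 3623.4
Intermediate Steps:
A(m) = 4*m
H(q, V) = 151/23 (H(q, V) = (106 + 45)/(-7 + 30) = 151/23)
3630 - H(-221, A(8 - 1*(-5))) = 3630 - 1*151/23 = 3630 - 151/23 = 83339/23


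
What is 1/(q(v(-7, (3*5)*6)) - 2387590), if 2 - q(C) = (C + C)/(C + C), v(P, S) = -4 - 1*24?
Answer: -1/2387589 ≈ -4.1883e-7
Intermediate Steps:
v(P, S) = -28 (v(P, S) = -4 - 24 = -28)
q(C) = 1 (q(C) = 2 - (C + C)/(C + C) = 2 - 2*C/(2*C) = 2 - 2*C*1/(2*C) = 2 - 1*1 = 2 - 1 = 1)
1/(q(v(-7, (3*5)*6)) - 2387590) = 1/(1 - 2387590) = 1/(-2387589) = -1/2387589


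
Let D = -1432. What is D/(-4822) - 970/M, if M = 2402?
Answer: -309419/2895611 ≈ -0.10686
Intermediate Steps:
D/(-4822) - 970/M = -1432/(-4822) - 970/2402 = -1432*(-1/4822) - 970*1/2402 = 716/2411 - 485/1201 = -309419/2895611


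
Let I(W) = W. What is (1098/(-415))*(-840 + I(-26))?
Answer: 950868/415 ≈ 2291.3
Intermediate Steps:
(1098/(-415))*(-840 + I(-26)) = (1098/(-415))*(-840 - 26) = (1098*(-1/415))*(-866) = -1098/415*(-866) = 950868/415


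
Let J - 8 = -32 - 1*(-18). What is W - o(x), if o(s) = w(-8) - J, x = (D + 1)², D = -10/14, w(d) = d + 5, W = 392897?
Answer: 392894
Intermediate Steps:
w(d) = 5 + d
D = -5/7 (D = -10*1/14 = -5/7 ≈ -0.71429)
J = -6 (J = 8 + (-32 - 1*(-18)) = 8 + (-32 + 18) = 8 - 14 = -6)
x = 4/49 (x = (-5/7 + 1)² = (2/7)² = 4/49 ≈ 0.081633)
o(s) = 3 (o(s) = (5 - 8) - 1*(-6) = -3 + 6 = 3)
W - o(x) = 392897 - 1*3 = 392897 - 3 = 392894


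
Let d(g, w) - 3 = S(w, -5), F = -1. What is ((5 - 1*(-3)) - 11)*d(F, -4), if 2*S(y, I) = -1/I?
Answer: -93/10 ≈ -9.3000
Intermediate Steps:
S(y, I) = -1/(2*I) (S(y, I) = (-1/I)/2 = -1/(2*I))
d(g, w) = 31/10 (d(g, w) = 3 - ½/(-5) = 3 - ½*(-⅕) = 3 + ⅒ = 31/10)
((5 - 1*(-3)) - 11)*d(F, -4) = ((5 - 1*(-3)) - 11)*(31/10) = ((5 + 3) - 11)*(31/10) = (8 - 11)*(31/10) = -3*31/10 = -93/10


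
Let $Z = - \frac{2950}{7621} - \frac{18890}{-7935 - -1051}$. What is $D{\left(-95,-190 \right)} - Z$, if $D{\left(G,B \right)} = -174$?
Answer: $- \frac{4626104313}{26231482} \approx -176.36$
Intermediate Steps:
$Z = \frac{61826445}{26231482}$ ($Z = \left(-2950\right) \frac{1}{7621} - \frac{18890}{-7935 + 1051} = - \frac{2950}{7621} - \frac{18890}{-6884} = - \frac{2950}{7621} - - \frac{9445}{3442} = - \frac{2950}{7621} + \frac{9445}{3442} = \frac{61826445}{26231482} \approx 2.357$)
$D{\left(-95,-190 \right)} - Z = -174 - \frac{61826445}{26231482} = - \frac{4626104313}{26231482}$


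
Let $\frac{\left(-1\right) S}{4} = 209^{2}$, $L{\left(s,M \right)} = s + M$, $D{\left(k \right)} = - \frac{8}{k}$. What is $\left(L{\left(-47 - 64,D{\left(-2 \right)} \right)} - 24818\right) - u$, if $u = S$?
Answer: $149799$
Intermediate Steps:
$L{\left(s,M \right)} = M + s$
$S = -174724$ ($S = - 4 \cdot 209^{2} = \left(-4\right) 43681 = -174724$)
$u = -174724$
$\left(L{\left(-47 - 64,D{\left(-2 \right)} \right)} - 24818\right) - u = \left(\left(- \frac{8}{-2} - 111\right) - 24818\right) - -174724 = \left(\left(\left(-8\right) \left(- \frac{1}{2}\right) - 111\right) - 24818\right) + 174724 = \left(\left(4 - 111\right) - 24818\right) + 174724 = \left(-107 - 24818\right) + 174724 = -24925 + 174724 = 149799$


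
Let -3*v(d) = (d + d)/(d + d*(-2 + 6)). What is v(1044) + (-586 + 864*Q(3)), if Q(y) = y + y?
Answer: 68968/15 ≈ 4597.9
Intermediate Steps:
v(d) = -2/15 (v(d) = -(d + d)/(3*(d + d*(-2 + 6))) = -2*d/(3*(d + d*4)) = -2*d/(3*(d + 4*d)) = -2*d/(3*(5*d)) = -2*d*1/(5*d)/3 = -⅓*⅖ = -2/15)
Q(y) = 2*y
v(1044) + (-586 + 864*Q(3)) = -2/15 + (-586 + 864*(2*3)) = -2/15 + (-586 + 864*6) = -2/15 + (-586 + 5184) = -2/15 + 4598 = 68968/15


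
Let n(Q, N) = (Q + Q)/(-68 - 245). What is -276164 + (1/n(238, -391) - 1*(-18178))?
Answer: -122801649/476 ≈ -2.5799e+5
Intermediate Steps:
n(Q, N) = -2*Q/313 (n(Q, N) = (2*Q)/(-313) = (2*Q)*(-1/313) = -2*Q/313)
-276164 + (1/n(238, -391) - 1*(-18178)) = -276164 + (1/(-2/313*238) - 1*(-18178)) = -276164 + (1/(-476/313) + 18178) = -276164 + (-313/476 + 18178) = -276164 + 8652415/476 = -122801649/476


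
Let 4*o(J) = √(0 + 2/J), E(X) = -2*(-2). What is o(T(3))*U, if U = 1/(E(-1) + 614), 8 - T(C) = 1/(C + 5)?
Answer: √7/12978 ≈ 0.00020386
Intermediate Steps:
E(X) = 4
T(C) = 8 - 1/(5 + C) (T(C) = 8 - 1/(C + 5) = 8 - 1/(5 + C))
o(J) = √2*√(1/J)/4 (o(J) = √(0 + 2/J)/4 = √(2/J)/4 = (√2*√(1/J))/4 = √2*√(1/J)/4)
U = 1/618 (U = 1/(4 + 614) = 1/618 ≈ 0.0016181)
o(T(3))*U = (√2*√(1/((39 + 8*3)/(5 + 3)))/4)*(1/618) = (√2*√(1/((39 + 24)/8))/4)*(1/618) = (√2*√(1/((⅛)*63))/4)*(1/618) = (√2*√(1/(63/8))/4)*(1/618) = (√2*√(8/63)/4)*(1/618) = (√2*(2*√14/21)/4)*(1/618) = (√7/21)*(1/618) = √7/12978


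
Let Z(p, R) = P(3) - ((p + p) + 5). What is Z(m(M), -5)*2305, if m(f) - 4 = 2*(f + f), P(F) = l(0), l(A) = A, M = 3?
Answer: -85285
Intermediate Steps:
P(F) = 0
m(f) = 4 + 4*f (m(f) = 4 + 2*(f + f) = 4 + 2*(2*f) = 4 + 4*f)
Z(p, R) = -5 - 2*p (Z(p, R) = 0 - ((p + p) + 5) = 0 - (2*p + 5) = 0 - (5 + 2*p) = 0 + (-5 - 2*p) = -5 - 2*p)
Z(m(M), -5)*2305 = (-5 - 2*(4 + 4*3))*2305 = (-5 - 2*(4 + 12))*2305 = (-5 - 2*16)*2305 = (-5 - 32)*2305 = -37*2305 = -85285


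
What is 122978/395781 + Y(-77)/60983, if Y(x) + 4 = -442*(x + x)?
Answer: 34438005358/24135912723 ≈ 1.4268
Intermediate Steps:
Y(x) = -4 - 884*x (Y(x) = -4 - 442*(x + x) = -4 - 884*x)
122978/395781 + Y(-77)/60983 = 122978/395781 + (-4 - 884*(-77))/60983 = 122978*(1/395781) + (-4 + 68068)*(1/60983) = 122978/395781 + 68064*(1/60983) = 122978/395781 + 68064/60983 = 34438005358/24135912723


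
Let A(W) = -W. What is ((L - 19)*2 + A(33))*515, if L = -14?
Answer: -50985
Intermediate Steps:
((L - 19)*2 + A(33))*515 = ((-14 - 19)*2 - 1*33)*515 = (-33*2 - 33)*515 = (-66 - 33)*515 = -99*515 = -50985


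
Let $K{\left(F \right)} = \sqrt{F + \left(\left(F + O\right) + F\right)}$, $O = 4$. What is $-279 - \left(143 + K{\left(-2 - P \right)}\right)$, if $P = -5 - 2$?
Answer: $-422 - \sqrt{19} \approx -426.36$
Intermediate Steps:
$P = -7$ ($P = -5 - 2 = -7$)
$K{\left(F \right)} = \sqrt{4 + 3 F}$ ($K{\left(F \right)} = \sqrt{F + \left(\left(F + 4\right) + F\right)} = \sqrt{F + \left(\left(4 + F\right) + F\right)} = \sqrt{F + \left(4 + 2 F\right)} = \sqrt{4 + 3 F}$)
$-279 - \left(143 + K{\left(-2 - P \right)}\right) = -279 - \left(143 + \sqrt{4 + 3 \left(-2 - -7\right)}\right) = -279 - \left(143 + \sqrt{4 + 3 \left(-2 + 7\right)}\right) = -279 - \left(143 + \sqrt{4 + 3 \cdot 5}\right) = -279 - \left(143 + \sqrt{4 + 15}\right) = -279 - \left(143 + \sqrt{19}\right) = -422 - \sqrt{19}$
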